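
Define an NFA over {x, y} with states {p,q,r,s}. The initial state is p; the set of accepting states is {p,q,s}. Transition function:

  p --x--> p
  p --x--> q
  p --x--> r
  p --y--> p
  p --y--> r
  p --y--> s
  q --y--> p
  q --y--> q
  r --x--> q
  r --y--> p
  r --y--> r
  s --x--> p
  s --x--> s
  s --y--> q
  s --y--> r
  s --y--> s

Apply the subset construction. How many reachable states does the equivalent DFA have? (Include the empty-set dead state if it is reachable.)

4

Start state of the DFA: {p}.
{p} --x--> {p,q,r}  [new]
{p} --y--> {p,r,s}  [new]
{p,q,r} --x--> {p,q,r}  [seen]
{p,q,r} --y--> {p,q,r,s}  [new]
{p,r,s} --x--> {p,q,r,s}  [seen]
{p,r,s} --y--> {p,q,r,s}  [seen]
{p,q,r,s} --x--> {p,q,r,s}  [seen]
{p,q,r,s} --y--> {p,q,r,s}  [seen]
Reachable DFA states: {p}, {p,q,r}, {p,r,s}, {p,q,r,s}.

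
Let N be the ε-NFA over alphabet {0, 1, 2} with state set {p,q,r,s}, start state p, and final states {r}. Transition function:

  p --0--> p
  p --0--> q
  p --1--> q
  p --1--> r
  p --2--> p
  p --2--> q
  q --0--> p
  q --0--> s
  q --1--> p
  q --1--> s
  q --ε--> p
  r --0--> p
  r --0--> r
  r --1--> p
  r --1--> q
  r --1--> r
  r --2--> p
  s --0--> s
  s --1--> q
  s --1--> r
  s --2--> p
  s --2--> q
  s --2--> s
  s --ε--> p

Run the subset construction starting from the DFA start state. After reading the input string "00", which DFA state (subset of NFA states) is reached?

Start: {p}.
δ(p,0) = {p,q}.
Union: {p,q}.
After 0: {p,q}.
δ(p,0) = {p,q}; δ(q,0) = {p,s}.
Union: {p,q,s}.
After 0: {p,q,s}.

{p,q,s}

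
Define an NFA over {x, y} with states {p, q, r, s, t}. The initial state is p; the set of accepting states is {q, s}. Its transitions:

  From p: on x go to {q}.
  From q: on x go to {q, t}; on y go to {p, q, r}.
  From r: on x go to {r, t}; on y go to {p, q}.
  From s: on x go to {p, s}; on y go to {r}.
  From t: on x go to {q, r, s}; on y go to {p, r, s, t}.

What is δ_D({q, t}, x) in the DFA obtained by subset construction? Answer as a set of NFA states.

{q, r, s, t}

δ(q,x) = {q, t}; δ(t,x) = {q, r, s}.
Union: {q, r, s, t}.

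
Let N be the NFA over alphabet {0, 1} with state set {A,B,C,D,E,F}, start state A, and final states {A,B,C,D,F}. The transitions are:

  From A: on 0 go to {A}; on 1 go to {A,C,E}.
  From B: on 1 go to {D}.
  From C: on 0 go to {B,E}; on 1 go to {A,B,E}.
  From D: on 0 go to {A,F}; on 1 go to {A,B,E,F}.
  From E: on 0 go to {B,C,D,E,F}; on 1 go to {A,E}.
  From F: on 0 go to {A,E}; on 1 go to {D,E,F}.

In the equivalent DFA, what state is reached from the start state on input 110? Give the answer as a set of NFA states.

Start: {A}.
δ(A,1) = {A,C,E}.
Union: {A,C,E}.
After 1: {A,C,E}.
δ(A,1) = {A,C,E}; δ(C,1) = {A,B,E}; δ(E,1) = {A,E}.
Union: {A,B,C,E}.
After 1: {A,B,C,E}.
δ(A,0) = {A}; δ(B,0) = ∅; δ(C,0) = {B,E}; δ(E,0) = {B,C,D,E,F}.
Union: {A,B,C,D,E,F}.
After 0: {A,B,C,D,E,F}.

{A,B,C,D,E,F}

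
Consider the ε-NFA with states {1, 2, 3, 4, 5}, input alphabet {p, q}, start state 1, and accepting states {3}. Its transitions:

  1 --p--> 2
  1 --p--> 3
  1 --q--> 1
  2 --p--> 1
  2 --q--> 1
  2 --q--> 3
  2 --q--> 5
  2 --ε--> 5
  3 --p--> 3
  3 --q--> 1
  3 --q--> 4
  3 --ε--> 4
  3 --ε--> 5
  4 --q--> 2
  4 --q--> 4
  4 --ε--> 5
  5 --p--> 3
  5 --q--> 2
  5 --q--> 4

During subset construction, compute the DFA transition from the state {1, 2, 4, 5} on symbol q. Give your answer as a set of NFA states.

{1, 2, 3, 4, 5}

δ(1,q) = {1}; δ(2,q) = {1, 3, 5}; δ(4,q) = {2, 4}; δ(5,q) = {2, 4}.
Union: {1, 2, 3, 4, 5}.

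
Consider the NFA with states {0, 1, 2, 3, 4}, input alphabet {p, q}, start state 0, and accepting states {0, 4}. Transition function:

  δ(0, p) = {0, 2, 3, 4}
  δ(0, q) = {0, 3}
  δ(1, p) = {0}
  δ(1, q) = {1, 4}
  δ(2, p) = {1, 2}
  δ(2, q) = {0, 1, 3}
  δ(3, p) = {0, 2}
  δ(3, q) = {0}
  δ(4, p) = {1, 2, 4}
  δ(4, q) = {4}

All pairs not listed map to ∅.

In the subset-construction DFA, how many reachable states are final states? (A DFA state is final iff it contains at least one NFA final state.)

5

Start state of the DFA: {0}.
{0} --p--> {0, 2, 3, 4}  [new]
{0} --q--> {0, 3}  [new]
{0, 2, 3, 4} --p--> {0, 1, 2, 3, 4}  [new]
{0, 2, 3, 4} --q--> {0, 1, 3, 4}  [new]
{0, 3} --p--> {0, 2, 3, 4}  [seen]
{0, 3} --q--> {0, 3}  [seen]
{0, 1, 2, 3, 4} --p--> {0, 1, 2, 3, 4}  [seen]
{0, 1, 2, 3, 4} --q--> {0, 1, 3, 4}  [seen]
{0, 1, 3, 4} --p--> {0, 1, 2, 3, 4}  [seen]
{0, 1, 3, 4} --q--> {0, 1, 3, 4}  [seen]
Reachable DFA states: {0}, {0, 2, 3, 4}, {0, 3}, {0, 1, 2, 3, 4}, {0, 1, 3, 4}.
Accepting DFA states (contain an NFA accepting state): {0}, {0, 2, 3, 4}, {0, 3}, {0, 1, 2, 3, 4}, {0, 1, 3, 4}.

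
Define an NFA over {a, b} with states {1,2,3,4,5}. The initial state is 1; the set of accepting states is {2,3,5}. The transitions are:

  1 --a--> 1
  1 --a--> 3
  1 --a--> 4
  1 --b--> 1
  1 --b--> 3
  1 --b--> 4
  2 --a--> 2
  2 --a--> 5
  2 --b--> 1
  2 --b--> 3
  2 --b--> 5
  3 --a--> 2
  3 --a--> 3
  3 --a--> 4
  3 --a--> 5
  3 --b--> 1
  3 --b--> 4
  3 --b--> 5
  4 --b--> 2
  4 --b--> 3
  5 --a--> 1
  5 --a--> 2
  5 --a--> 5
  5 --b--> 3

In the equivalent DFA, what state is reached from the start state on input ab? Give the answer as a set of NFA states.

Start: {1}.
δ(1,a) = {1,3,4}.
Union: {1,3,4}.
After a: {1,3,4}.
δ(1,b) = {1,3,4}; δ(3,b) = {1,4,5}; δ(4,b) = {2,3}.
Union: {1,2,3,4,5}.
After b: {1,2,3,4,5}.

{1,2,3,4,5}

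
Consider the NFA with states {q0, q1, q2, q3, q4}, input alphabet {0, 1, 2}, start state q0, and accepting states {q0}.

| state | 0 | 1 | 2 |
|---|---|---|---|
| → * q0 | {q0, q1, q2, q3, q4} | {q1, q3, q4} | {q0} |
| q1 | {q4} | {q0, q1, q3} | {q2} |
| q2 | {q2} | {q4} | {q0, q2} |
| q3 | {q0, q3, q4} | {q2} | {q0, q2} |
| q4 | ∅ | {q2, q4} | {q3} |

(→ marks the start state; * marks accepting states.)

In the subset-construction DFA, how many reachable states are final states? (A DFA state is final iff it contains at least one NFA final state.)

6

Start state of the DFA: {q0}.
{q0} --0--> {q0, q1, q2, q3, q4}  [new]
{q0} --1--> {q1, q3, q4}  [new]
{q0} --2--> {q0}  [seen]
{q0, q1, q2, q3, q4} --0--> {q0, q1, q2, q3, q4}  [seen]
{q0, q1, q2, q3, q4} --1--> {q0, q1, q2, q3, q4}  [seen]
{q0, q1, q2, q3, q4} --2--> {q0, q2, q3}  [new]
{q1, q3, q4} --0--> {q0, q3, q4}  [new]
{q1, q3, q4} --1--> {q0, q1, q2, q3, q4}  [seen]
{q1, q3, q4} --2--> {q0, q2, q3}  [seen]
{q0, q2, q3} --0--> {q0, q1, q2, q3, q4}  [seen]
{q0, q2, q3} --1--> {q1, q2, q3, q4}  [new]
{q0, q2, q3} --2--> {q0, q2}  [new]
{q0, q3, q4} --0--> {q0, q1, q2, q3, q4}  [seen]
{q0, q3, q4} --1--> {q1, q2, q3, q4}  [seen]
{q0, q3, q4} --2--> {q0, q2, q3}  [seen]
{q1, q2, q3, q4} --0--> {q0, q2, q3, q4}  [new]
{q1, q2, q3, q4} --1--> {q0, q1, q2, q3, q4}  [seen]
{q1, q2, q3, q4} --2--> {q0, q2, q3}  [seen]
{q0, q2} --0--> {q0, q1, q2, q3, q4}  [seen]
{q0, q2} --1--> {q1, q3, q4}  [seen]
{q0, q2} --2--> {q0, q2}  [seen]
{q0, q2, q3, q4} --0--> {q0, q1, q2, q3, q4}  [seen]
{q0, q2, q3, q4} --1--> {q1, q2, q3, q4}  [seen]
{q0, q2, q3, q4} --2--> {q0, q2, q3}  [seen]
Reachable DFA states: {q0}, {q0, q1, q2, q3, q4}, {q1, q3, q4}, {q0, q2, q3}, {q0, q3, q4}, {q1, q2, q3, q4}, {q0, q2}, {q0, q2, q3, q4}.
Accepting DFA states (contain an NFA accepting state): {q0}, {q0, q1, q2, q3, q4}, {q0, q2, q3}, {q0, q3, q4}, {q0, q2}, {q0, q2, q3, q4}.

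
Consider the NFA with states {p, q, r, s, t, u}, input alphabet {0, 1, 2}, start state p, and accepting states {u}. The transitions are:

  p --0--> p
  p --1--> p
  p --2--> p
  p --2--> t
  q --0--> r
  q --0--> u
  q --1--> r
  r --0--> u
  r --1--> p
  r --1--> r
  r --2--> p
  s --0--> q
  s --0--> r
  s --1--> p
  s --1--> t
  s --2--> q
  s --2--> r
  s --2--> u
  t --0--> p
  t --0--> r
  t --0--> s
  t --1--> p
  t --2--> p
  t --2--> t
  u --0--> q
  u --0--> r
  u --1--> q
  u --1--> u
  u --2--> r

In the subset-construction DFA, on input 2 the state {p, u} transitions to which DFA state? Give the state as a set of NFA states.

δ(p,2) = {p, t}; δ(u,2) = {r}.
Union: {p, r, t}.

{p, r, t}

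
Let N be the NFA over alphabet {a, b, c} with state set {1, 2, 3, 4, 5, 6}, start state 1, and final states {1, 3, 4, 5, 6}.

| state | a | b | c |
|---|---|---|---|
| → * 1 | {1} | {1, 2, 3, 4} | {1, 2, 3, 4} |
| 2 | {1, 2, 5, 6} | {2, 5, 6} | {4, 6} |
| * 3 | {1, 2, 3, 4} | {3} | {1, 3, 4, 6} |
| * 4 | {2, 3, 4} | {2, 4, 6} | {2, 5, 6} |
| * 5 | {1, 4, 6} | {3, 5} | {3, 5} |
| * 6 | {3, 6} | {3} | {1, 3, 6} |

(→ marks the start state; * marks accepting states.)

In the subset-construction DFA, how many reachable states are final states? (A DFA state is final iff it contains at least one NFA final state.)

Start state of the DFA: {1}.
{1} --a--> {1}  [seen]
{1} --b--> {1, 2, 3, 4}  [new]
{1} --c--> {1, 2, 3, 4}  [seen]
{1, 2, 3, 4} --a--> {1, 2, 3, 4, 5, 6}  [new]
{1, 2, 3, 4} --b--> {1, 2, 3, 4, 5, 6}  [seen]
{1, 2, 3, 4} --c--> {1, 2, 3, 4, 5, 6}  [seen]
{1, 2, 3, 4, 5, 6} --a--> {1, 2, 3, 4, 5, 6}  [seen]
{1, 2, 3, 4, 5, 6} --b--> {1, 2, 3, 4, 5, 6}  [seen]
{1, 2, 3, 4, 5, 6} --c--> {1, 2, 3, 4, 5, 6}  [seen]
Reachable DFA states: {1}, {1, 2, 3, 4}, {1, 2, 3, 4, 5, 6}.
Accepting DFA states (contain an NFA accepting state): {1}, {1, 2, 3, 4}, {1, 2, 3, 4, 5, 6}.

3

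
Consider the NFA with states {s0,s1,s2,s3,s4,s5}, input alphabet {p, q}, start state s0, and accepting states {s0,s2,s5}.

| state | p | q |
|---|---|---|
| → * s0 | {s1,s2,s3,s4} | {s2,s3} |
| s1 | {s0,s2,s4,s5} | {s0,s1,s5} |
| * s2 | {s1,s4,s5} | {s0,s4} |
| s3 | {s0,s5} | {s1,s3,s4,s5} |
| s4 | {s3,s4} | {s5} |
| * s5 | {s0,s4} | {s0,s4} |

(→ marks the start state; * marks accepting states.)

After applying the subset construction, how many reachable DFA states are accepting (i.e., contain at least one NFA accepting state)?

Start state of the DFA: {s0}.
{s0} --p--> {s1,s2,s3,s4}  [new]
{s0} --q--> {s2,s3}  [new]
{s1,s2,s3,s4} --p--> {s0,s1,s2,s3,s4,s5}  [new]
{s1,s2,s3,s4} --q--> {s0,s1,s3,s4,s5}  [new]
{s2,s3} --p--> {s0,s1,s4,s5}  [new]
{s2,s3} --q--> {s0,s1,s3,s4,s5}  [seen]
{s0,s1,s2,s3,s4,s5} --p--> {s0,s1,s2,s3,s4,s5}  [seen]
{s0,s1,s2,s3,s4,s5} --q--> {s0,s1,s2,s3,s4,s5}  [seen]
{s0,s1,s3,s4,s5} --p--> {s0,s1,s2,s3,s4,s5}  [seen]
{s0,s1,s3,s4,s5} --q--> {s0,s1,s2,s3,s4,s5}  [seen]
{s0,s1,s4,s5} --p--> {s0,s1,s2,s3,s4,s5}  [seen]
{s0,s1,s4,s5} --q--> {s0,s1,s2,s3,s4,s5}  [seen]
Reachable DFA states: {s0}, {s1,s2,s3,s4}, {s2,s3}, {s0,s1,s2,s3,s4,s5}, {s0,s1,s3,s4,s5}, {s0,s1,s4,s5}.
Accepting DFA states (contain an NFA accepting state): {s0}, {s1,s2,s3,s4}, {s2,s3}, {s0,s1,s2,s3,s4,s5}, {s0,s1,s3,s4,s5}, {s0,s1,s4,s5}.

6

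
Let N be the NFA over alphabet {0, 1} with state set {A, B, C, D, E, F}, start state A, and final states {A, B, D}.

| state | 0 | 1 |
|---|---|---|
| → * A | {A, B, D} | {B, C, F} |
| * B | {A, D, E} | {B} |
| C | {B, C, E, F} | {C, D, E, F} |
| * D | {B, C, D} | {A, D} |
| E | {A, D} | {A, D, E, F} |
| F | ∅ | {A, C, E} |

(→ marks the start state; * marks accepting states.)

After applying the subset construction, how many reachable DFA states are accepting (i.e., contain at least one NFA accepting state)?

6

Start state of the DFA: {A}.
{A} --0--> {A, B, D}  [new]
{A} --1--> {B, C, F}  [new]
{A, B, D} --0--> {A, B, C, D, E}  [new]
{A, B, D} --1--> {A, B, C, D, F}  [new]
{B, C, F} --0--> {A, B, C, D, E, F}  [new]
{B, C, F} --1--> {A, B, C, D, E, F}  [seen]
{A, B, C, D, E} --0--> {A, B, C, D, E, F}  [seen]
{A, B, C, D, E} --1--> {A, B, C, D, E, F}  [seen]
{A, B, C, D, F} --0--> {A, B, C, D, E, F}  [seen]
{A, B, C, D, F} --1--> {A, B, C, D, E, F}  [seen]
{A, B, C, D, E, F} --0--> {A, B, C, D, E, F}  [seen]
{A, B, C, D, E, F} --1--> {A, B, C, D, E, F}  [seen]
Reachable DFA states: {A}, {A, B, D}, {B, C, F}, {A, B, C, D, E}, {A, B, C, D, F}, {A, B, C, D, E, F}.
Accepting DFA states (contain an NFA accepting state): {A}, {A, B, D}, {B, C, F}, {A, B, C, D, E}, {A, B, C, D, F}, {A, B, C, D, E, F}.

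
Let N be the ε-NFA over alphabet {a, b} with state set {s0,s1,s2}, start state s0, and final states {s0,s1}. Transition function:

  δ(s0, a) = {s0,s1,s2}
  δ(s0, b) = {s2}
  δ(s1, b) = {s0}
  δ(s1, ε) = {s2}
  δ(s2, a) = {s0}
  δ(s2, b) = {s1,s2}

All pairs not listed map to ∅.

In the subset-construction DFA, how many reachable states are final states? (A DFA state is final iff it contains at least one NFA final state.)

Start state of the DFA: {s0} (ε-closure of the NFA start).
{s0} --a--> {s0,s1,s2}  [new]
{s0} --b--> {s2}  [new]
{s0,s1,s2} --a--> {s0,s1,s2}  [seen]
{s0,s1,s2} --b--> {s0,s1,s2}  [seen]
{s2} --a--> {s0}  [seen]
{s2} --b--> {s1,s2}  [new]
{s1,s2} --a--> {s0}  [seen]
{s1,s2} --b--> {s0,s1,s2}  [seen]
Reachable DFA states: {s0}, {s0,s1,s2}, {s2}, {s1,s2}.
Accepting DFA states (contain an NFA accepting state): {s0}, {s0,s1,s2}, {s1,s2}.

3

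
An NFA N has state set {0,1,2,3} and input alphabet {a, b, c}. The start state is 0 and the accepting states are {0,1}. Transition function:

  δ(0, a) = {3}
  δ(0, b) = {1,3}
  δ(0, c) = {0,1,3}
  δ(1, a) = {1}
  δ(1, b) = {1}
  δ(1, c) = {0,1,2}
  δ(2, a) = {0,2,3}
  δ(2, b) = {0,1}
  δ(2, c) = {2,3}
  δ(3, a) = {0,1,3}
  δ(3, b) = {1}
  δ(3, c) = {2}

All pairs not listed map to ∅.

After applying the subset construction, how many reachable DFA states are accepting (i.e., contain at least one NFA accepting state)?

Start state of the DFA: {0}.
{0} --a--> {3}  [new]
{0} --b--> {1,3}  [new]
{0} --c--> {0,1,3}  [new]
{3} --a--> {0,1,3}  [seen]
{3} --b--> {1}  [new]
{3} --c--> {2}  [new]
{1,3} --a--> {0,1,3}  [seen]
{1,3} --b--> {1}  [seen]
{1,3} --c--> {0,1,2}  [new]
{0,1,3} --a--> {0,1,3}  [seen]
{0,1,3} --b--> {1,3}  [seen]
{0,1,3} --c--> {0,1,2,3}  [new]
{1} --a--> {1}  [seen]
{1} --b--> {1}  [seen]
{1} --c--> {0,1,2}  [seen]
{2} --a--> {0,2,3}  [new]
{2} --b--> {0,1}  [new]
{2} --c--> {2,3}  [new]
{0,1,2} --a--> {0,1,2,3}  [seen]
{0,1,2} --b--> {0,1,3}  [seen]
{0,1,2} --c--> {0,1,2,3}  [seen]
{0,1,2,3} --a--> {0,1,2,3}  [seen]
{0,1,2,3} --b--> {0,1,3}  [seen]
{0,1,2,3} --c--> {0,1,2,3}  [seen]
{0,2,3} --a--> {0,1,2,3}  [seen]
{0,2,3} --b--> {0,1,3}  [seen]
{0,2,3} --c--> {0,1,2,3}  [seen]
{0,1} --a--> {1,3}  [seen]
{0,1} --b--> {1,3}  [seen]
{0,1} --c--> {0,1,2,3}  [seen]
{2,3} --a--> {0,1,2,3}  [seen]
{2,3} --b--> {0,1}  [seen]
{2,3} --c--> {2,3}  [seen]
Reachable DFA states: {0}, {3}, {1,3}, {0,1,3}, {1}, {2}, {0,1,2}, {0,1,2,3}, {0,2,3}, {0,1}, {2,3}.
Accepting DFA states (contain an NFA accepting state): {0}, {1,3}, {0,1,3}, {1}, {0,1,2}, {0,1,2,3}, {0,2,3}, {0,1}.

8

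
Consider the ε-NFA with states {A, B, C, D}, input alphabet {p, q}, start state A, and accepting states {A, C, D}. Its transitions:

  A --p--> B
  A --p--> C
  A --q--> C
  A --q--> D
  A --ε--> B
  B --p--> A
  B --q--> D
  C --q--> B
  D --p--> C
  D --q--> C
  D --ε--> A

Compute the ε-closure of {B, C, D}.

Begin with {B, C, D}.
D →ε {A}; add A.
ε-closure = {A, B, C, D}.

{A, B, C, D}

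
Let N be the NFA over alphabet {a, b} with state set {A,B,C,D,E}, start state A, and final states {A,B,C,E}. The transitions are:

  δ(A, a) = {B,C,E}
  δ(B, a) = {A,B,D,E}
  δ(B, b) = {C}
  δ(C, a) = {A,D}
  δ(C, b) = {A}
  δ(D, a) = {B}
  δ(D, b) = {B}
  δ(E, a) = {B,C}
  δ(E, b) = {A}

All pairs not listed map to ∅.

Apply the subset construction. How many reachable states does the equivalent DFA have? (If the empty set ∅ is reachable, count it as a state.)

Start state of the DFA: {A}.
{A} --a--> {B,C,E}  [new]
{A} --b--> ∅  [new]
{B,C,E} --a--> {A,B,C,D,E}  [new]
{B,C,E} --b--> {A,C}  [new]
∅ --a--> ∅  [seen]
∅ --b--> ∅  [seen]
{A,B,C,D,E} --a--> {A,B,C,D,E}  [seen]
{A,B,C,D,E} --b--> {A,B,C}  [new]
{A,C} --a--> {A,B,C,D,E}  [seen]
{A,C} --b--> {A}  [seen]
{A,B,C} --a--> {A,B,C,D,E}  [seen]
{A,B,C} --b--> {A,C}  [seen]
Reachable DFA states: {A}, {B,C,E}, ∅, {A,B,C,D,E}, {A,C}, {A,B,C}.

6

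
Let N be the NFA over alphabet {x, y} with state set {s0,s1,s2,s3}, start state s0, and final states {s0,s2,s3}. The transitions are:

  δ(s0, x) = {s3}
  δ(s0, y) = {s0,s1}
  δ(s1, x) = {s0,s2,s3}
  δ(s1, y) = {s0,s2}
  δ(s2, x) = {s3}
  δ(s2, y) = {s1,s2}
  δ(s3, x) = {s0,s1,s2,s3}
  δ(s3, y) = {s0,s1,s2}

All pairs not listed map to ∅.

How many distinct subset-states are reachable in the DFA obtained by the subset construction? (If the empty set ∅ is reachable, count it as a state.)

6

Start state of the DFA: {s0}.
{s0} --x--> {s3}  [new]
{s0} --y--> {s0,s1}  [new]
{s3} --x--> {s0,s1,s2,s3}  [new]
{s3} --y--> {s0,s1,s2}  [new]
{s0,s1} --x--> {s0,s2,s3}  [new]
{s0,s1} --y--> {s0,s1,s2}  [seen]
{s0,s1,s2,s3} --x--> {s0,s1,s2,s3}  [seen]
{s0,s1,s2,s3} --y--> {s0,s1,s2}  [seen]
{s0,s1,s2} --x--> {s0,s2,s3}  [seen]
{s0,s1,s2} --y--> {s0,s1,s2}  [seen]
{s0,s2,s3} --x--> {s0,s1,s2,s3}  [seen]
{s0,s2,s3} --y--> {s0,s1,s2}  [seen]
Reachable DFA states: {s0}, {s3}, {s0,s1}, {s0,s1,s2,s3}, {s0,s1,s2}, {s0,s2,s3}.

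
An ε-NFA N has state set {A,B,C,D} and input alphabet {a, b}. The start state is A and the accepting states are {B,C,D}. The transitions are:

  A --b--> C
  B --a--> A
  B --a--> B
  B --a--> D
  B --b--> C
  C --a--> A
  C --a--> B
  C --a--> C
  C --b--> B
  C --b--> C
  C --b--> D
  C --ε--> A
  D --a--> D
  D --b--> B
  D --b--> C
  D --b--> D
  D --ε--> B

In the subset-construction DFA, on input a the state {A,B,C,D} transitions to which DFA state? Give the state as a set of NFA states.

{A,B,C,D}

δ(A,a) = ∅; δ(B,a) = {A,B,D}; δ(C,a) = {A,B,C}; δ(D,a) = {D}.
Union: {A,B,C,D}.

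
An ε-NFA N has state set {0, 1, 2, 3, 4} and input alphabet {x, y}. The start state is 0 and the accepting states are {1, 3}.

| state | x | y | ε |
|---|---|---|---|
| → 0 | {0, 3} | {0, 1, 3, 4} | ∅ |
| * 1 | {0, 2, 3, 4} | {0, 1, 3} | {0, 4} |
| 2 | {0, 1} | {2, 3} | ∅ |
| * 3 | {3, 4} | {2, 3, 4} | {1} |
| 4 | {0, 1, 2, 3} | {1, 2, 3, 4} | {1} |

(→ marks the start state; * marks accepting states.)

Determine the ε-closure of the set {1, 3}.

{0, 1, 3, 4}

Begin with {1, 3}.
1 →ε {0, 4}; add 0, 4.
ε-closure = {0, 1, 3, 4}.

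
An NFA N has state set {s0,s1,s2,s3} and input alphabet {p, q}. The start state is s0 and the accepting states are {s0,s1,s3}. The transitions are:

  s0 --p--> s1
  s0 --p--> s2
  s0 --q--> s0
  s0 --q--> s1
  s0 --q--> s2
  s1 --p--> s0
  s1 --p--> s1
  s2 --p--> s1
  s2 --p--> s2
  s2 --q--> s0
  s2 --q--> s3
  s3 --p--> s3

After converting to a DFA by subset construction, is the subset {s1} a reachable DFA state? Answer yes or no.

Start state of the DFA: {s0}.
{s0} --p--> {s1,s2}  [new]
{s0} --q--> {s0,s1,s2}  [new]
{s1,s2} --p--> {s0,s1,s2}  [seen]
{s1,s2} --q--> {s0,s3}  [new]
{s0,s1,s2} --p--> {s0,s1,s2}  [seen]
{s0,s1,s2} --q--> {s0,s1,s2,s3}  [new]
{s0,s3} --p--> {s1,s2,s3}  [new]
{s0,s3} --q--> {s0,s1,s2}  [seen]
{s0,s1,s2,s3} --p--> {s0,s1,s2,s3}  [seen]
{s0,s1,s2,s3} --q--> {s0,s1,s2,s3}  [seen]
{s1,s2,s3} --p--> {s0,s1,s2,s3}  [seen]
{s1,s2,s3} --q--> {s0,s3}  [seen]
Reachable DFA states: {s0}, {s1,s2}, {s0,s1,s2}, {s0,s3}, {s0,s1,s2,s3}, {s1,s2,s3}.
{s1} is not among them.

no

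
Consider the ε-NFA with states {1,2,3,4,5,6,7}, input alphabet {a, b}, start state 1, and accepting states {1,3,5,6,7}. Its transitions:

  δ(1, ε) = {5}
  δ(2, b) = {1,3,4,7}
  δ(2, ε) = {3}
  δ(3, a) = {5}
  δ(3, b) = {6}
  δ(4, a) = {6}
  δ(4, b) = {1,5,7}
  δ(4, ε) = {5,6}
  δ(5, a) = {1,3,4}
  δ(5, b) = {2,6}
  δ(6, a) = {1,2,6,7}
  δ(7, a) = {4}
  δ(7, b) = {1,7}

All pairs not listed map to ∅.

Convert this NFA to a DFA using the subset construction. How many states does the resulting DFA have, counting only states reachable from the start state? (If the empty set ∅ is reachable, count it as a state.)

6

Start state of the DFA: {1,5} (ε-closure of the NFA start).
{1,5} --a--> {1,3,4,5,6}  [new]
{1,5} --b--> {2,3,6}  [new]
{1,3,4,5,6} --a--> {1,2,3,4,5,6,7}  [new]
{1,3,4,5,6} --b--> {1,2,3,5,6,7}  [new]
{2,3,6} --a--> {1,2,3,5,6,7}  [seen]
{2,3,6} --b--> {1,3,4,5,6,7}  [new]
{1,2,3,4,5,6,7} --a--> {1,2,3,4,5,6,7}  [seen]
{1,2,3,4,5,6,7} --b--> {1,2,3,4,5,6,7}  [seen]
{1,2,3,5,6,7} --a--> {1,2,3,4,5,6,7}  [seen]
{1,2,3,5,6,7} --b--> {1,2,3,4,5,6,7}  [seen]
{1,3,4,5,6,7} --a--> {1,2,3,4,5,6,7}  [seen]
{1,3,4,5,6,7} --b--> {1,2,3,5,6,7}  [seen]
Reachable DFA states: {1,5}, {1,3,4,5,6}, {2,3,6}, {1,2,3,4,5,6,7}, {1,2,3,5,6,7}, {1,3,4,5,6,7}.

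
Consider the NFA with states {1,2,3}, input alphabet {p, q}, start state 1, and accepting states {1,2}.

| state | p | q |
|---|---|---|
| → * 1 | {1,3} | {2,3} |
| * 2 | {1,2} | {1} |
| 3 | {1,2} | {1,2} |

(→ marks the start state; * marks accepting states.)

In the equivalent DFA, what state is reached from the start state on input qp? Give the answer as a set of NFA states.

{1,2}

Start: {1}.
δ(1,q) = {2,3}.
Union: {2,3}.
After q: {2,3}.
δ(2,p) = {1,2}; δ(3,p) = {1,2}.
Union: {1,2}.
After p: {1,2}.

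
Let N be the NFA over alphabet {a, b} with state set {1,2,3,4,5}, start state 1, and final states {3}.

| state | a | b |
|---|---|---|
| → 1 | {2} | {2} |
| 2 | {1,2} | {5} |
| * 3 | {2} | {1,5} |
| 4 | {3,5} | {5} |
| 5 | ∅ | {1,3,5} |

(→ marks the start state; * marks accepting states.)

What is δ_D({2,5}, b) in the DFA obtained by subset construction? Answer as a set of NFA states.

{1,3,5}

δ(2,b) = {5}; δ(5,b) = {1,3,5}.
Union: {1,3,5}.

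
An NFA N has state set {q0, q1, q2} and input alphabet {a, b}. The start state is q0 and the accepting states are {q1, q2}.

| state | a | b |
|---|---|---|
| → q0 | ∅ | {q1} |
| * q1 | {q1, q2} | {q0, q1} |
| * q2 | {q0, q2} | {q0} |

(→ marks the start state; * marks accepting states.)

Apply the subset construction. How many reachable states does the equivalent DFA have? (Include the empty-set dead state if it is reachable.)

6

Start state of the DFA: {q0}.
{q0} --a--> ∅  [new]
{q0} --b--> {q1}  [new]
∅ --a--> ∅  [seen]
∅ --b--> ∅  [seen]
{q1} --a--> {q1, q2}  [new]
{q1} --b--> {q0, q1}  [new]
{q1, q2} --a--> {q0, q1, q2}  [new]
{q1, q2} --b--> {q0, q1}  [seen]
{q0, q1} --a--> {q1, q2}  [seen]
{q0, q1} --b--> {q0, q1}  [seen]
{q0, q1, q2} --a--> {q0, q1, q2}  [seen]
{q0, q1, q2} --b--> {q0, q1}  [seen]
Reachable DFA states: {q0}, ∅, {q1}, {q1, q2}, {q0, q1}, {q0, q1, q2}.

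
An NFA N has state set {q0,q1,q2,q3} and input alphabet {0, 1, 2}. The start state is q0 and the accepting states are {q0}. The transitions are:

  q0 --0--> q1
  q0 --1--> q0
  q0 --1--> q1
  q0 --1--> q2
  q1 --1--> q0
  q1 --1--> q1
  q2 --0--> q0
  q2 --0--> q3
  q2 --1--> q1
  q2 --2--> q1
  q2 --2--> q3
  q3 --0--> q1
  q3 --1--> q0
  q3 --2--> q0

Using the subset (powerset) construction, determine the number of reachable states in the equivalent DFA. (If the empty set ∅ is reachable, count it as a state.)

7

Start state of the DFA: {q0}.
{q0} --0--> {q1}  [new]
{q0} --1--> {q0,q1,q2}  [new]
{q0} --2--> ∅  [new]
{q1} --0--> ∅  [seen]
{q1} --1--> {q0,q1}  [new]
{q1} --2--> ∅  [seen]
{q0,q1,q2} --0--> {q0,q1,q3}  [new]
{q0,q1,q2} --1--> {q0,q1,q2}  [seen]
{q0,q1,q2} --2--> {q1,q3}  [new]
∅ --0--> ∅  [seen]
∅ --1--> ∅  [seen]
∅ --2--> ∅  [seen]
{q0,q1} --0--> {q1}  [seen]
{q0,q1} --1--> {q0,q1,q2}  [seen]
{q0,q1} --2--> ∅  [seen]
{q0,q1,q3} --0--> {q1}  [seen]
{q0,q1,q3} --1--> {q0,q1,q2}  [seen]
{q0,q1,q3} --2--> {q0}  [seen]
{q1,q3} --0--> {q1}  [seen]
{q1,q3} --1--> {q0,q1}  [seen]
{q1,q3} --2--> {q0}  [seen]
Reachable DFA states: {q0}, {q1}, {q0,q1,q2}, ∅, {q0,q1}, {q0,q1,q3}, {q1,q3}.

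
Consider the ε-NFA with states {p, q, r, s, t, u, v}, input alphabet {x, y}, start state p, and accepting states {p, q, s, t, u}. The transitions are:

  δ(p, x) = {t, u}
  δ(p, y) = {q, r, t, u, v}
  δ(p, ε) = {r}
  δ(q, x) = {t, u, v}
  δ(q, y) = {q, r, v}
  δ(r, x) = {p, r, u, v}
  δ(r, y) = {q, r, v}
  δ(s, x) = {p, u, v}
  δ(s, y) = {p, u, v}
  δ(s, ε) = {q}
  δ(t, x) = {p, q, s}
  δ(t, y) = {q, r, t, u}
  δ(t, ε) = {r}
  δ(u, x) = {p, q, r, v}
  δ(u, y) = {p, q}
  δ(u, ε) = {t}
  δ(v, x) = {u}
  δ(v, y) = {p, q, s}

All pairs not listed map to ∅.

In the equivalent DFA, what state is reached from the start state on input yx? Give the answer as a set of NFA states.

Start: {p, r}.
δ(p,y) = {q, r, t, u, v}; δ(r,y) = {q, r, v}.
Union: {q, r, t, u, v}.
After y: {q, r, t, u, v}.
δ(q,x) = {t, u, v}; δ(r,x) = {p, r, u, v}; δ(t,x) = {p, q, s}; δ(u,x) = {p, q, r, v}; δ(v,x) = {u}.
Union: {p, q, r, s, t, u, v}.
After x: {p, q, r, s, t, u, v}.

{p, q, r, s, t, u, v}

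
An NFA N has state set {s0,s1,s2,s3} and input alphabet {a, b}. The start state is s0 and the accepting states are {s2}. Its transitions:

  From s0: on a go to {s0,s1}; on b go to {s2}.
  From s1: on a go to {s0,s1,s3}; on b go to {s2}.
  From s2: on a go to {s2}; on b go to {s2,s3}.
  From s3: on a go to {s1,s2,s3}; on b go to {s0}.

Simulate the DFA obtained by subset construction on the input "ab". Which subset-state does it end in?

{s2}

Start: {s0}.
δ(s0,a) = {s0,s1}.
Union: {s0,s1}.
After a: {s0,s1}.
δ(s0,b) = {s2}; δ(s1,b) = {s2}.
Union: {s2}.
After b: {s2}.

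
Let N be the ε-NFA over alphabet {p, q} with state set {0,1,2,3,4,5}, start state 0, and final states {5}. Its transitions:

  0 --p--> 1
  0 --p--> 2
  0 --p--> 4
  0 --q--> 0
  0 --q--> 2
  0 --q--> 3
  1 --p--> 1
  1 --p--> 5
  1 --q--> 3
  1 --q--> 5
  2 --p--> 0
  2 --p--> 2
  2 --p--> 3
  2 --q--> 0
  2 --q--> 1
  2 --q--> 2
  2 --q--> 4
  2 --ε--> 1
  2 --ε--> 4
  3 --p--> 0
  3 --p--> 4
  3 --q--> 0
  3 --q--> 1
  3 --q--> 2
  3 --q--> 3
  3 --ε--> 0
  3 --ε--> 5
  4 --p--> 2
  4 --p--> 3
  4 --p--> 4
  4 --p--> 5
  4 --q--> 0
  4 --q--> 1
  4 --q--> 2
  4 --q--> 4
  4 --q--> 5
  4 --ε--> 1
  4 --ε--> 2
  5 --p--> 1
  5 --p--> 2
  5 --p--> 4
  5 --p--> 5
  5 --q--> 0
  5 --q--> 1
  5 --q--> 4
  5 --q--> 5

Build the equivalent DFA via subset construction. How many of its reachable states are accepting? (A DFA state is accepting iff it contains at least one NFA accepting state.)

1

Start state of the DFA: {0} (ε-closure of the NFA start).
{0} --p--> {1,2,4}  [new]
{0} --q--> {0,1,2,3,4,5}  [new]
{1,2,4} --p--> {0,1,2,3,4,5}  [seen]
{1,2,4} --q--> {0,1,2,3,4,5}  [seen]
{0,1,2,3,4,5} --p--> {0,1,2,3,4,5}  [seen]
{0,1,2,3,4,5} --q--> {0,1,2,3,4,5}  [seen]
Reachable DFA states: {0}, {1,2,4}, {0,1,2,3,4,5}.
Accepting DFA states (contain an NFA accepting state): {0,1,2,3,4,5}.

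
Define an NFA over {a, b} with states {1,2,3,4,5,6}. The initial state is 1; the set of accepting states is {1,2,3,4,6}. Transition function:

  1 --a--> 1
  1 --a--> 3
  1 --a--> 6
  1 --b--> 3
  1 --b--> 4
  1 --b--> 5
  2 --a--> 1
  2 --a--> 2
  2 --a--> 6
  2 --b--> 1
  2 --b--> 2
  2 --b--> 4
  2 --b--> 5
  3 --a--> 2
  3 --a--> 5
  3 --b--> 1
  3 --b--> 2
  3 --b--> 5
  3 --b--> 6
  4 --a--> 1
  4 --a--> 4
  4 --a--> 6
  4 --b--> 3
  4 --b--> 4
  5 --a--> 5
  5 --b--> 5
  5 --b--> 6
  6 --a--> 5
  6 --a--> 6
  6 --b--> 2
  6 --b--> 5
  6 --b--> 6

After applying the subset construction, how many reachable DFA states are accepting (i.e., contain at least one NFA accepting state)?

Start state of the DFA: {1}.
{1} --a--> {1,3,6}  [new]
{1} --b--> {3,4,5}  [new]
{1,3,6} --a--> {1,2,3,5,6}  [new]
{1,3,6} --b--> {1,2,3,4,5,6}  [new]
{3,4,5} --a--> {1,2,4,5,6}  [new]
{3,4,5} --b--> {1,2,3,4,5,6}  [seen]
{1,2,3,5,6} --a--> {1,2,3,5,6}  [seen]
{1,2,3,5,6} --b--> {1,2,3,4,5,6}  [seen]
{1,2,3,4,5,6} --a--> {1,2,3,4,5,6}  [seen]
{1,2,3,4,5,6} --b--> {1,2,3,4,5,6}  [seen]
{1,2,4,5,6} --a--> {1,2,3,4,5,6}  [seen]
{1,2,4,5,6} --b--> {1,2,3,4,5,6}  [seen]
Reachable DFA states: {1}, {1,3,6}, {3,4,5}, {1,2,3,5,6}, {1,2,3,4,5,6}, {1,2,4,5,6}.
Accepting DFA states (contain an NFA accepting state): {1}, {1,3,6}, {3,4,5}, {1,2,3,5,6}, {1,2,3,4,5,6}, {1,2,4,5,6}.

6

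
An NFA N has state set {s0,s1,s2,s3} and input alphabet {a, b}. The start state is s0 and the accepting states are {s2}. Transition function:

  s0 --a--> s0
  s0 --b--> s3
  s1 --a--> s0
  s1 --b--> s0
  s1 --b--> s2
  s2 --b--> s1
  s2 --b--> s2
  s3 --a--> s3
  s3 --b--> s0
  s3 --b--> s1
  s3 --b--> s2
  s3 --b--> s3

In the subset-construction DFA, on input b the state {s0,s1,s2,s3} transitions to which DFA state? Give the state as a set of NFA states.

{s0,s1,s2,s3}

δ(s0,b) = {s3}; δ(s1,b) = {s0,s2}; δ(s2,b) = {s1,s2}; δ(s3,b) = {s0,s1,s2,s3}.
Union: {s0,s1,s2,s3}.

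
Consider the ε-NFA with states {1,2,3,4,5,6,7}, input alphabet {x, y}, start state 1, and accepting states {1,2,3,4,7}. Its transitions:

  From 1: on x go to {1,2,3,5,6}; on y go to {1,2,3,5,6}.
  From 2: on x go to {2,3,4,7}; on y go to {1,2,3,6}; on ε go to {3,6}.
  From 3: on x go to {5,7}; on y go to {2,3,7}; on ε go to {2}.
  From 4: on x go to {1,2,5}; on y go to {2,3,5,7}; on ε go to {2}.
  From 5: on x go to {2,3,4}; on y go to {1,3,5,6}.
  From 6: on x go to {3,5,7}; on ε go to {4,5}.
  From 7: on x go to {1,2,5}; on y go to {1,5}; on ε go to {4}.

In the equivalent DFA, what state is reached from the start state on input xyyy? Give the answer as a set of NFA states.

{1,2,3,4,5,6,7}

Start: {1}.
δ(1,x) = {1,2,3,5,6}.
Union: {1,2,3,5,6}.
ε-closure gives {1,2,3,4,5,6}.
After x: {1,2,3,4,5,6}.
δ(1,y) = {1,2,3,5,6}; δ(2,y) = {1,2,3,6}; δ(3,y) = {2,3,7}; δ(4,y) = {2,3,5,7}; δ(5,y) = {1,3,5,6}; δ(6,y) = ∅.
Union: {1,2,3,5,6,7}.
ε-closure gives {1,2,3,4,5,6,7}.
After y: {1,2,3,4,5,6,7}.
δ(1,y) = {1,2,3,5,6}; δ(2,y) = {1,2,3,6}; δ(3,y) = {2,3,7}; δ(4,y) = {2,3,5,7}; δ(5,y) = {1,3,5,6}; δ(6,y) = ∅; δ(7,y) = {1,5}.
Union: {1,2,3,5,6,7}.
ε-closure gives {1,2,3,4,5,6,7}.
After y: {1,2,3,4,5,6,7}.
δ(1,y) = {1,2,3,5,6}; δ(2,y) = {1,2,3,6}; δ(3,y) = {2,3,7}; δ(4,y) = {2,3,5,7}; δ(5,y) = {1,3,5,6}; δ(6,y) = ∅; δ(7,y) = {1,5}.
Union: {1,2,3,5,6,7}.
ε-closure gives {1,2,3,4,5,6,7}.
After y: {1,2,3,4,5,6,7}.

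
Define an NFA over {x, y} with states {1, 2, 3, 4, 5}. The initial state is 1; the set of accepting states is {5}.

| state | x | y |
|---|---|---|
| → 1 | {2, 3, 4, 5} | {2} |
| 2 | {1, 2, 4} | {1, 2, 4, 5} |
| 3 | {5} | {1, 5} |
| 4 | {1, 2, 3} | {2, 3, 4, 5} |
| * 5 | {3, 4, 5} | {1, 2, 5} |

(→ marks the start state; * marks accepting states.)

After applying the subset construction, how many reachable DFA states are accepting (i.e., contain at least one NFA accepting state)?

3

Start state of the DFA: {1}.
{1} --x--> {2, 3, 4, 5}  [new]
{1} --y--> {2}  [new]
{2, 3, 4, 5} --x--> {1, 2, 3, 4, 5}  [new]
{2, 3, 4, 5} --y--> {1, 2, 3, 4, 5}  [seen]
{2} --x--> {1, 2, 4}  [new]
{2} --y--> {1, 2, 4, 5}  [new]
{1, 2, 3, 4, 5} --x--> {1, 2, 3, 4, 5}  [seen]
{1, 2, 3, 4, 5} --y--> {1, 2, 3, 4, 5}  [seen]
{1, 2, 4} --x--> {1, 2, 3, 4, 5}  [seen]
{1, 2, 4} --y--> {1, 2, 3, 4, 5}  [seen]
{1, 2, 4, 5} --x--> {1, 2, 3, 4, 5}  [seen]
{1, 2, 4, 5} --y--> {1, 2, 3, 4, 5}  [seen]
Reachable DFA states: {1}, {2, 3, 4, 5}, {2}, {1, 2, 3, 4, 5}, {1, 2, 4}, {1, 2, 4, 5}.
Accepting DFA states (contain an NFA accepting state): {2, 3, 4, 5}, {1, 2, 3, 4, 5}, {1, 2, 4, 5}.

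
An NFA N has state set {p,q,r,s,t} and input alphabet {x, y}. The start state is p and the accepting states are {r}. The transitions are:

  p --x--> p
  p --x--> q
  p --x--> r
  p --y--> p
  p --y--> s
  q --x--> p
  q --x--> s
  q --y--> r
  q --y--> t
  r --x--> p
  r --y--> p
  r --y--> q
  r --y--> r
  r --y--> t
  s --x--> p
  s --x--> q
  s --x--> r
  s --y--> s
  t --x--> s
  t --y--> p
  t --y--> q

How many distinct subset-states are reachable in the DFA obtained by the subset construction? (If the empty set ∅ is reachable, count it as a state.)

5

Start state of the DFA: {p}.
{p} --x--> {p,q,r}  [new]
{p} --y--> {p,s}  [new]
{p,q,r} --x--> {p,q,r,s}  [new]
{p,q,r} --y--> {p,q,r,s,t}  [new]
{p,s} --x--> {p,q,r}  [seen]
{p,s} --y--> {p,s}  [seen]
{p,q,r,s} --x--> {p,q,r,s}  [seen]
{p,q,r,s} --y--> {p,q,r,s,t}  [seen]
{p,q,r,s,t} --x--> {p,q,r,s}  [seen]
{p,q,r,s,t} --y--> {p,q,r,s,t}  [seen]
Reachable DFA states: {p}, {p,q,r}, {p,s}, {p,q,r,s}, {p,q,r,s,t}.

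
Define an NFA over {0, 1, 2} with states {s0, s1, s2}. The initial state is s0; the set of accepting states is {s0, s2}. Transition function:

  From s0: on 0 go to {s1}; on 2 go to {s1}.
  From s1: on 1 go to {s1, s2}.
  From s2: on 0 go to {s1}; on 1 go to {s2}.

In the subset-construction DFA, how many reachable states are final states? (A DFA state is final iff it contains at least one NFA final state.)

Start state of the DFA: {s0}.
{s0} --0--> {s1}  [new]
{s0} --1--> ∅  [new]
{s0} --2--> {s1}  [seen]
{s1} --0--> ∅  [seen]
{s1} --1--> {s1, s2}  [new]
{s1} --2--> ∅  [seen]
∅ --0--> ∅  [seen]
∅ --1--> ∅  [seen]
∅ --2--> ∅  [seen]
{s1, s2} --0--> {s1}  [seen]
{s1, s2} --1--> {s1, s2}  [seen]
{s1, s2} --2--> ∅  [seen]
Reachable DFA states: {s0}, {s1}, ∅, {s1, s2}.
Accepting DFA states (contain an NFA accepting state): {s0}, {s1, s2}.

2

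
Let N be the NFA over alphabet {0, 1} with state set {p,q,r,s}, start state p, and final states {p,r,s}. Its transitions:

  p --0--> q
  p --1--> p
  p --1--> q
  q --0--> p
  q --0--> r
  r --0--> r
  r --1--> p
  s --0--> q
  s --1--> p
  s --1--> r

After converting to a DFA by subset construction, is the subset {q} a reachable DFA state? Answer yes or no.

Start state of the DFA: {p}.
{p} --0--> {q}  [new]
{p} --1--> {p,q}  [new]
{q} --0--> {p,r}  [new]
{q} --1--> ∅  [new]
{p,q} --0--> {p,q,r}  [new]
{p,q} --1--> {p,q}  [seen]
{p,r} --0--> {q,r}  [new]
{p,r} --1--> {p,q}  [seen]
∅ --0--> ∅  [seen]
∅ --1--> ∅  [seen]
{p,q,r} --0--> {p,q,r}  [seen]
{p,q,r} --1--> {p,q}  [seen]
{q,r} --0--> {p,r}  [seen]
{q,r} --1--> {p}  [seen]
Reachable DFA states: {p}, {q}, {p,q}, {p,r}, ∅, {p,q,r}, {q,r}.
{q} is among them.

yes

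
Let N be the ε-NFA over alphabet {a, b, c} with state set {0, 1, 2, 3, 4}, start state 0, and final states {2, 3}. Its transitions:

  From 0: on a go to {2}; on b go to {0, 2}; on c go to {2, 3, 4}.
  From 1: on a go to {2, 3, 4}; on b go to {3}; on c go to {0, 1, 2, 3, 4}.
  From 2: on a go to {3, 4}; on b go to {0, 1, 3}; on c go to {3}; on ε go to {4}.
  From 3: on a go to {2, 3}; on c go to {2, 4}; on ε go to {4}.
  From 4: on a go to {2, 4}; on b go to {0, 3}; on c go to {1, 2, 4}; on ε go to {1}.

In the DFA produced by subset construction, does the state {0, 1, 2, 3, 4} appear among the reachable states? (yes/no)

yes

Start state of the DFA: {0} (ε-closure of the NFA start).
{0} --a--> {1, 2, 4}  [new]
{0} --b--> {0, 1, 2, 4}  [new]
{0} --c--> {1, 2, 3, 4}  [new]
{1, 2, 4} --a--> {1, 2, 3, 4}  [seen]
{1, 2, 4} --b--> {0, 1, 3, 4}  [new]
{1, 2, 4} --c--> {0, 1, 2, 3, 4}  [new]
{0, 1, 2, 4} --a--> {1, 2, 3, 4}  [seen]
{0, 1, 2, 4} --b--> {0, 1, 2, 3, 4}  [seen]
{0, 1, 2, 4} --c--> {0, 1, 2, 3, 4}  [seen]
{1, 2, 3, 4} --a--> {1, 2, 3, 4}  [seen]
{1, 2, 3, 4} --b--> {0, 1, 3, 4}  [seen]
{1, 2, 3, 4} --c--> {0, 1, 2, 3, 4}  [seen]
{0, 1, 3, 4} --a--> {1, 2, 3, 4}  [seen]
{0, 1, 3, 4} --b--> {0, 1, 2, 3, 4}  [seen]
{0, 1, 3, 4} --c--> {0, 1, 2, 3, 4}  [seen]
{0, 1, 2, 3, 4} --a--> {1, 2, 3, 4}  [seen]
{0, 1, 2, 3, 4} --b--> {0, 1, 2, 3, 4}  [seen]
{0, 1, 2, 3, 4} --c--> {0, 1, 2, 3, 4}  [seen]
Reachable DFA states: {0}, {1, 2, 4}, {0, 1, 2, 4}, {1, 2, 3, 4}, {0, 1, 3, 4}, {0, 1, 2, 3, 4}.
{0, 1, 2, 3, 4} is among them.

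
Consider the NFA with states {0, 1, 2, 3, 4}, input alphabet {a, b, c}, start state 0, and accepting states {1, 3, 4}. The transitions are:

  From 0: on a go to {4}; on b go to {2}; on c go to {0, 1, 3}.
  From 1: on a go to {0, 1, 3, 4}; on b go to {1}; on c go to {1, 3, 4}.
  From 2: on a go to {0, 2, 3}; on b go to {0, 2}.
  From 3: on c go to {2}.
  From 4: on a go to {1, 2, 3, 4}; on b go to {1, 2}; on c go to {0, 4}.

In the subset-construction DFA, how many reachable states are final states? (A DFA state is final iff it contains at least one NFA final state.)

Start state of the DFA: {0}.
{0} --a--> {4}  [new]
{0} --b--> {2}  [new]
{0} --c--> {0, 1, 3}  [new]
{4} --a--> {1, 2, 3, 4}  [new]
{4} --b--> {1, 2}  [new]
{4} --c--> {0, 4}  [new]
{2} --a--> {0, 2, 3}  [new]
{2} --b--> {0, 2}  [new]
{2} --c--> ∅  [new]
{0, 1, 3} --a--> {0, 1, 3, 4}  [new]
{0, 1, 3} --b--> {1, 2}  [seen]
{0, 1, 3} --c--> {0, 1, 2, 3, 4}  [new]
{1, 2, 3, 4} --a--> {0, 1, 2, 3, 4}  [seen]
{1, 2, 3, 4} --b--> {0, 1, 2}  [new]
{1, 2, 3, 4} --c--> {0, 1, 2, 3, 4}  [seen]
{1, 2} --a--> {0, 1, 2, 3, 4}  [seen]
{1, 2} --b--> {0, 1, 2}  [seen]
{1, 2} --c--> {1, 3, 4}  [new]
{0, 4} --a--> {1, 2, 3, 4}  [seen]
{0, 4} --b--> {1, 2}  [seen]
{0, 4} --c--> {0, 1, 3, 4}  [seen]
{0, 2, 3} --a--> {0, 2, 3, 4}  [new]
{0, 2, 3} --b--> {0, 2}  [seen]
{0, 2, 3} --c--> {0, 1, 2, 3}  [new]
{0, 2} --a--> {0, 2, 3, 4}  [seen]
{0, 2} --b--> {0, 2}  [seen]
{0, 2} --c--> {0, 1, 3}  [seen]
∅ --a--> ∅  [seen]
∅ --b--> ∅  [seen]
∅ --c--> ∅  [seen]
{0, 1, 3, 4} --a--> {0, 1, 2, 3, 4}  [seen]
{0, 1, 3, 4} --b--> {1, 2}  [seen]
{0, 1, 3, 4} --c--> {0, 1, 2, 3, 4}  [seen]
{0, 1, 2, 3, 4} --a--> {0, 1, 2, 3, 4}  [seen]
{0, 1, 2, 3, 4} --b--> {0, 1, 2}  [seen]
{0, 1, 2, 3, 4} --c--> {0, 1, 2, 3, 4}  [seen]
{0, 1, 2} --a--> {0, 1, 2, 3, 4}  [seen]
{0, 1, 2} --b--> {0, 1, 2}  [seen]
{0, 1, 2} --c--> {0, 1, 3, 4}  [seen]
{1, 3, 4} --a--> {0, 1, 2, 3, 4}  [seen]
{1, 3, 4} --b--> {1, 2}  [seen]
{1, 3, 4} --c--> {0, 1, 2, 3, 4}  [seen]
{0, 2, 3, 4} --a--> {0, 1, 2, 3, 4}  [seen]
{0, 2, 3, 4} --b--> {0, 1, 2}  [seen]
{0, 2, 3, 4} --c--> {0, 1, 2, 3, 4}  [seen]
{0, 1, 2, 3} --a--> {0, 1, 2, 3, 4}  [seen]
{0, 1, 2, 3} --b--> {0, 1, 2}  [seen]
{0, 1, 2, 3} --c--> {0, 1, 2, 3, 4}  [seen]
Reachable DFA states: {0}, {4}, {2}, {0, 1, 3}, {1, 2, 3, 4}, {1, 2}, {0, 4}, {0, 2, 3}, {0, 2}, ∅, {0, 1, 3, 4}, {0, 1, 2, 3, 4}, {0, 1, 2}, {1, 3, 4}, {0, 2, 3, 4}, {0, 1, 2, 3}.
Accepting DFA states (contain an NFA accepting state): {4}, {0, 1, 3}, {1, 2, 3, 4}, {1, 2}, {0, 4}, {0, 2, 3}, {0, 1, 3, 4}, {0, 1, 2, 3, 4}, {0, 1, 2}, {1, 3, 4}, {0, 2, 3, 4}, {0, 1, 2, 3}.

12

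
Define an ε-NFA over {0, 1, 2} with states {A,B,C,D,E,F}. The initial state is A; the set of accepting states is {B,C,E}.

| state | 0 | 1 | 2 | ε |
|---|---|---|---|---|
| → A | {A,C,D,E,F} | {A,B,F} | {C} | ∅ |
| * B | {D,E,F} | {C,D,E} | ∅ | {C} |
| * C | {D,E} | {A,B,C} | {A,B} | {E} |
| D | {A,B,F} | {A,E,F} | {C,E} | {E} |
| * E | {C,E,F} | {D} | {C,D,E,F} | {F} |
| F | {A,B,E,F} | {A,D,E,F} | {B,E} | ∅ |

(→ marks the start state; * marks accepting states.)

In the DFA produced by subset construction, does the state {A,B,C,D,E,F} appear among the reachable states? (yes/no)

Start state of the DFA: {A} (ε-closure of the NFA start).
{A} --0--> {A,C,D,E,F}  [new]
{A} --1--> {A,B,C,E,F}  [new]
{A} --2--> {C,E,F}  [new]
{A,C,D,E,F} --0--> {A,B,C,D,E,F}  [new]
{A,C,D,E,F} --1--> {A,B,C,D,E,F}  [seen]
{A,C,D,E,F} --2--> {A,B,C,D,E,F}  [seen]
{A,B,C,E,F} --0--> {A,B,C,D,E,F}  [seen]
{A,B,C,E,F} --1--> {A,B,C,D,E,F}  [seen]
{A,B,C,E,F} --2--> {A,B,C,D,E,F}  [seen]
{C,E,F} --0--> {A,B,C,D,E,F}  [seen]
{C,E,F} --1--> {A,B,C,D,E,F}  [seen]
{C,E,F} --2--> {A,B,C,D,E,F}  [seen]
{A,B,C,D,E,F} --0--> {A,B,C,D,E,F}  [seen]
{A,B,C,D,E,F} --1--> {A,B,C,D,E,F}  [seen]
{A,B,C,D,E,F} --2--> {A,B,C,D,E,F}  [seen]
Reachable DFA states: {A}, {A,C,D,E,F}, {A,B,C,E,F}, {C,E,F}, {A,B,C,D,E,F}.
{A,B,C,D,E,F} is among them.

yes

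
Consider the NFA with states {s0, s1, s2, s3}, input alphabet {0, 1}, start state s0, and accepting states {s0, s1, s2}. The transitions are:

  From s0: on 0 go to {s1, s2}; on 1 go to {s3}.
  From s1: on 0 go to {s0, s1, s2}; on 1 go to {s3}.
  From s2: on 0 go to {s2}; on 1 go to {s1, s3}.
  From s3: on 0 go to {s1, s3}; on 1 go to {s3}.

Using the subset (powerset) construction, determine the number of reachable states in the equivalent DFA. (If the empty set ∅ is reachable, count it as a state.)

6

Start state of the DFA: {s0}.
{s0} --0--> {s1, s2}  [new]
{s0} --1--> {s3}  [new]
{s1, s2} --0--> {s0, s1, s2}  [new]
{s1, s2} --1--> {s1, s3}  [new]
{s3} --0--> {s1, s3}  [seen]
{s3} --1--> {s3}  [seen]
{s0, s1, s2} --0--> {s0, s1, s2}  [seen]
{s0, s1, s2} --1--> {s1, s3}  [seen]
{s1, s3} --0--> {s0, s1, s2, s3}  [new]
{s1, s3} --1--> {s3}  [seen]
{s0, s1, s2, s3} --0--> {s0, s1, s2, s3}  [seen]
{s0, s1, s2, s3} --1--> {s1, s3}  [seen]
Reachable DFA states: {s0}, {s1, s2}, {s3}, {s0, s1, s2}, {s1, s3}, {s0, s1, s2, s3}.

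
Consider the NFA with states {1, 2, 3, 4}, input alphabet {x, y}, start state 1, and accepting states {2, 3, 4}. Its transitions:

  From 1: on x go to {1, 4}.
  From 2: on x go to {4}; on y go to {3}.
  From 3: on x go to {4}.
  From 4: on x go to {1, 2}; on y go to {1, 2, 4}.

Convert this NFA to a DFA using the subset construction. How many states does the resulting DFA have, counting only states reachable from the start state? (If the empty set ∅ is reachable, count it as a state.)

Start state of the DFA: {1}.
{1} --x--> {1, 4}  [new]
{1} --y--> ∅  [new]
{1, 4} --x--> {1, 2, 4}  [new]
{1, 4} --y--> {1, 2, 4}  [seen]
∅ --x--> ∅  [seen]
∅ --y--> ∅  [seen]
{1, 2, 4} --x--> {1, 2, 4}  [seen]
{1, 2, 4} --y--> {1, 2, 3, 4}  [new]
{1, 2, 3, 4} --x--> {1, 2, 4}  [seen]
{1, 2, 3, 4} --y--> {1, 2, 3, 4}  [seen]
Reachable DFA states: {1}, {1, 4}, ∅, {1, 2, 4}, {1, 2, 3, 4}.

5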